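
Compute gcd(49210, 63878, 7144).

49210 = 2 · 5 · 7 · 19 · 37; 63878 = 2 · 19 · 41²; 7144 = 2³ · 19 · 47
gcd takes min exponent of each prime: 2 · 19 = 38

38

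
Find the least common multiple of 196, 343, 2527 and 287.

196 = 2² · 7²; 343 = 7³; 2527 = 7 · 19²; 287 = 7 · 41
lcm takes max exponent of each prime: 2² · 7³ · 19² · 41 = 20306972

20306972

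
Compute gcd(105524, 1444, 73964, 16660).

105524 = 2² · 23 · 31 · 37; 1444 = 2² · 19²; 73964 = 2² · 11 · 41²; 16660 = 2² · 5 · 7² · 17
gcd takes min exponent of each prime: 2² = 4

4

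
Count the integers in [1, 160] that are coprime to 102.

50

Prime factors of 102: 2, 3, 17. Count integers ≤ 160 divisible by none of them.
By inclusion–exclusion: 160 − ⌊160/2⌋ − ⌊160/3⌋ − ⌊160/17⌋ + ⌊160/6⌋ + ⌊160/34⌋ + ⌊160/51⌋ − ⌊160/102⌋ = 50.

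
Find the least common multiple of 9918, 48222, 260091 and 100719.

9918 = 2 · 3² · 19 · 29; 48222 = 2 · 3³ · 19 · 47; 260091 = 3⁴ · 13² · 19; 100719 = 3² · 19² · 31
lcm takes max exponent of each prime: 2 · 3⁴ · 13² · 19² · 29 · 31 · 47 = 417605750874

417605750874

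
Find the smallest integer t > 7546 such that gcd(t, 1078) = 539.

8085

gcd(t, 1078) = 539 forces 539 | t; write t = 539s. Then gcd(539s, 539·2) = 539·gcd(s, 2), so need gcd(s, 2) = 1.
539s > 7546 gives s ≥ 15. The least s ≥ 15 coprime to 2 is 15, so t = 539·15 = 8085.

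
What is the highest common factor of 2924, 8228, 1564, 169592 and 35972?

68

gcd(2924, 8228): 8228 = 2·2924 + 2380; 2924 = 1·2380 + 544; 2380 = 4·544 + 204; 544 = 2·204 + 136; 204 = 1·136 + 68; 136 = 2·68 + 0 → 68
gcd(68, 1564): 1564 = 23·68 + 0 → 68
gcd(68, 169592): 169592 = 2494·68 + 0 → 68
gcd(68, 35972): 35972 = 529·68 + 0 → 68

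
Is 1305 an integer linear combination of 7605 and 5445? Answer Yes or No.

By Bézout, 7605x + 5445y = 1305 has integer solutions iff gcd(7605, 5445) | 1305.
Euclid: 7605 = 1·5445 + 2160; 5445 = 2·2160 + 1125; 2160 = 1·1125 + 1035; 1125 = 1·1035 + 90; 1035 = 11·90 + 45; 90 = 2·45 + 0. gcd = 45; 1305 mod 45 = 0. Yes.

Yes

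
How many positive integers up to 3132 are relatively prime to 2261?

Prime factors of 2261: 7, 17, 19. Count integers ≤ 3132 divisible by none of them.
By inclusion–exclusion: 3132 − ⌊3132/7⌋ − ⌊3132/17⌋ − ⌊3132/19⌋ + ⌊3132/119⌋ + ⌊3132/133⌋ + ⌊3132/323⌋ − ⌊3132/2261⌋ = 2394.

2394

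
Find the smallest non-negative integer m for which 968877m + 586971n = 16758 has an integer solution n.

gcd(968877, 586971) = 441 (Euclid: 968877 = 1·586971 + 381906; 586971 = 1·381906 + 205065; 381906 = 1·205065 + 176841; 205065 = 1·176841 + 28224; 176841 = 6·28224 + 7497; 28224 = 3·7497 + 5733; 7497 = 1·5733 + 1764; 5733 = 3·1764 + 441; 1764 = 4·441 + 0), and 441 | 16758.
Extended Euclid: 968877·(-312) + 586971·(515) = 441. Scale by 38: m₀ = -11856.
General solution m = m₀ + 1331t; reducing mod 1331 gives m = 123 (and n = -203).

123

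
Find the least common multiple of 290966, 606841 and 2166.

1467341538

290966 = 2 · 13 · 19² · 31; 606841 = 19² · 41²; 2166 = 2 · 3 · 19²
lcm takes max exponent of each prime: 2 · 3 · 13 · 19² · 31 · 41² = 1467341538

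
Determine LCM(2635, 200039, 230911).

lcm(2635, 200039) = 2635·200039/gcd = 527102765/17 = 31006045
lcm(31006045, 230911) = 31006045·230911/gcd = 7159636856995/17 = 421155109235

421155109235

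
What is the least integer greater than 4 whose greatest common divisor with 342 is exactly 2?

gcd(k, 342) = 2 forces 2 | k; write k = 2s. Then gcd(2s, 2·171) = 2·gcd(s, 171), so need gcd(s, 171) = 1.
2s > 4 gives s ≥ 3. The least s ≥ 3 coprime to 171 is 4, so k = 2·4 = 8.

8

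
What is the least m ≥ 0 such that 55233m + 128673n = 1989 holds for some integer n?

Reduce mod 128673: 55233m ≡ 1989 (mod 128673). With g = gcd(55233, 128673) = 153 dividing 1989, divide through: 361m ≡ 13 (mod 841).
Since gcd(361, 841) = 1, m ≡ 13·(361)⁻¹ ≡ 233 (mod 841). Smallest non-negative: 233.

233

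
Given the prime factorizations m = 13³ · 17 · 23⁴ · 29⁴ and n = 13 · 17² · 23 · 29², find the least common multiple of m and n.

125669890116939493

max exponent per prime: 13³ · 17² · 23⁴ · 29⁴ = 125669890116939493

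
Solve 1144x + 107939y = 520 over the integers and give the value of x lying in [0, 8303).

6039

gcd(1144, 107939) = 13 (Euclid: 107939 = 94·1144 + 403; 1144 = 2·403 + 338; 403 = 1·338 + 65; 338 = 5·65 + 13; 65 = 5·13 + 0), and 13 | 520.
Extended Euclid: 1144·(1604) + 107939·(-17) = 13. Scale by 40: x₀ = 64160.
General solution x = x₀ + 8303t; reducing mod 8303 gives x = 6039 (and y = -64).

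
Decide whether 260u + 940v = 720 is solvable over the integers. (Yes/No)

Yes

gcd(260, 940): 940 = 3·260 + 160; 260 = 1·160 + 100; 160 = 1·100 + 60; 100 = 1·60 + 40; 60 = 1·40 + 20; 40 = 2·20 + 0 → 20
20 divides 720, so a solution exists.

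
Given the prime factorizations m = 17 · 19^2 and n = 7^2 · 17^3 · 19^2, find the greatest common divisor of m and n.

6137

min exponent per shared prime: 17 · 19^2 = 6137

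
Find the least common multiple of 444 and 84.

gcd first: 444 = 5·84 + 24; 84 = 3·24 + 12; 24 = 2·12 + 0 → gcd = 12
lcm = 444·84/gcd = 37296/12 = 3108

3108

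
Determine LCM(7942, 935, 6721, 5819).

lcm(7942, 935) = 7942·935/gcd = 7425770/11 = 675070
lcm(675070, 6721) = 675070·6721/gcd = 4537145470/11 = 412467770
lcm(412467770, 5819) = 412467770·5819/gcd = 2400149953630/11 = 218195450330

218195450330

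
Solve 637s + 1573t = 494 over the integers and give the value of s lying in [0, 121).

Euclid: 1573 = 2·637 + 299; 637 = 2·299 + 39; 299 = 7·39 + 26; 39 = 1·26 + 13; 26 = 2·13 + 0 → gcd = 13; 494 = 13·38.
Back-substitution yields 637·(42) + 1573·(-17) = 13, so one solution is s = 42·38 = 1596, t = -17·38 = -646.
Solutions in s differ by 1573/13 = 121; the one in [0, 121) is 1596 mod 121 = 23.

23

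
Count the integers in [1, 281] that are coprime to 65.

208

65 = 5·13. Inclusion–exclusion on these primes:
281 − ⌊281/5⌋ − ⌊281/13⌋ + ⌊281/65⌋ = 208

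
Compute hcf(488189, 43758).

Euclid: 488189 = 11·43758 + 6851; 43758 = 6·6851 + 2652; 6851 = 2·2652 + 1547; 2652 = 1·1547 + 1105; 1547 = 1·1105 + 442; 1105 = 2·442 + 221; 442 = 2·221 + 0. Last nonzero remainder: 221.

221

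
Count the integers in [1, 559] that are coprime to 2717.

444

2717 = 11·13·19. Inclusion–exclusion on these primes:
559 − ⌊559/11⌋ − ⌊559/13⌋ − ⌊559/19⌋ + ⌊559/143⌋ + ⌊559/209⌋ + ⌊559/247⌋ − ⌊559/2717⌋ = 444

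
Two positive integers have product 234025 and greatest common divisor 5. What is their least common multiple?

46805

gcd·lcm = product, so lcm = 234025/5 = 46805.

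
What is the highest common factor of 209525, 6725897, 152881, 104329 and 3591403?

289

gcd(209525, 6725897): 6725897 = 32·209525 + 21097; 209525 = 9·21097 + 19652; 21097 = 1·19652 + 1445; 19652 = 13·1445 + 867; 1445 = 1·867 + 578; 867 = 1·578 + 289; 578 = 2·289 + 0 → 289
gcd(289, 152881): 152881 = 529·289 + 0 → 289
gcd(289, 104329): 104329 = 361·289 + 0 → 289
gcd(289, 3591403): 3591403 = 12427·289 + 0 → 289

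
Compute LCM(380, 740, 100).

lcm(380, 740) = 380·740/gcd = 281200/20 = 14060
lcm(14060, 100) = 14060·100/gcd = 1406000/20 = 70300

70300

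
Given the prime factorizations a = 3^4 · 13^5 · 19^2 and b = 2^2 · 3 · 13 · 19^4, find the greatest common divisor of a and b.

14079

min exponent per shared prime: 3 · 13 · 19^2 = 14079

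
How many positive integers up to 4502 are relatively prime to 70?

1543

70 = 2·5·7. Inclusion–exclusion on these primes:
4502 − ⌊4502/2⌋ − ⌊4502/5⌋ − ⌊4502/7⌋ + ⌊4502/10⌋ + ⌊4502/14⌋ + ⌊4502/35⌋ − ⌊4502/70⌋ = 1543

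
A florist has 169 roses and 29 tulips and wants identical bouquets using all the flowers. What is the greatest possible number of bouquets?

1

169 = 13²
29 = 29
Common: 1 = 1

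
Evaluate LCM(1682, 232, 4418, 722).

lcm(1682, 232) = 1682·232/gcd = 390224/58 = 6728
lcm(6728, 4418) = 6728·4418/gcd = 29724304/2 = 14862152
lcm(14862152, 722) = 14862152·722/gcd = 10730473744/2 = 5365236872

5365236872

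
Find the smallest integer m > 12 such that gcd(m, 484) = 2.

14

gcd(m, 484) = 2 forces 2 | m; write m = 2s. Then gcd(2s, 2·242) = 2·gcd(s, 242), so need gcd(s, 242) = 1.
2s > 12 gives s ≥ 7. The least s ≥ 7 coprime to 242 is 7, so m = 2·7 = 14.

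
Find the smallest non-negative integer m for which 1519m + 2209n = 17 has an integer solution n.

938

Euclid: 2209 = 1·1519 + 690; 1519 = 2·690 + 139; 690 = 4·139 + 134; 139 = 1·134 + 5; 134 = 26·5 + 4; 5 = 1·4 + 1; 4 = 4·1 + 0 → gcd = 1; 17 = 1·17.
Back-substitution yields 1519·(445) + 2209·(-306) = 1, so one solution is m = 445·17 = 7565, n = -306·17 = -5202.
Solutions in m differ by 2209/1 = 2209; the one in [0, 2209) is 7565 mod 2209 = 938.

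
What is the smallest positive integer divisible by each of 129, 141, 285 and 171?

129 = 3 · 43; 141 = 3 · 47; 285 = 3 · 5 · 19; 171 = 3² · 19
lcm takes max exponent of each prime: 3² · 5 · 19 · 43 · 47 = 1727955

1727955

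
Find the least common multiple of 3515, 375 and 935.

lcm(3515, 375) = 3515·375/gcd = 1318125/5 = 263625
lcm(263625, 935) = 263625·935/gcd = 246489375/5 = 49297875

49297875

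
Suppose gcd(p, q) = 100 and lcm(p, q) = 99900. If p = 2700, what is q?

p·q = gcd·lcm = 100·99900 = 9990000, so q = 9990000/2700 = 3700.

3700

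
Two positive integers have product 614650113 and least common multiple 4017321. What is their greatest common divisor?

153

From gcd × lcm = ab: gcd = 614650113 / 4017321 = 153.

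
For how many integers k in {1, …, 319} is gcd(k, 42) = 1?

Prime factors of 42: 2, 3, 7. Count integers ≤ 319 divisible by none of them.
By inclusion–exclusion: 319 − ⌊319/2⌋ − ⌊319/3⌋ − ⌊319/7⌋ + ⌊319/6⌋ + ⌊319/14⌋ + ⌊319/21⌋ − ⌊319/42⌋ = 92.

92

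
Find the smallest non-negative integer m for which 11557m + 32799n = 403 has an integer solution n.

2401

gcd(11557, 32799) = 13 (Euclid: 32799 = 2·11557 + 9685; 11557 = 1·9685 + 1872; 9685 = 5·1872 + 325; 1872 = 5·325 + 247; 325 = 1·247 + 78; 247 = 3·78 + 13; 78 = 6·13 + 0), and 13 | 403.
Extended Euclid: 11557·(403) + 32799·(-142) = 13. Scale by 31: m₀ = 12493.
General solution m = m₀ + 2523t; reducing mod 2523 gives m = 2401 (and n = -846).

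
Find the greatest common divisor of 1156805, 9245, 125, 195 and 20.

gcd(1156805, 9245): 1156805 = 125·9245 + 1180; 9245 = 7·1180 + 985; 1180 = 1·985 + 195; 985 = 5·195 + 10; 195 = 19·10 + 5; 10 = 2·5 + 0 → 5
gcd(5, 125): 125 = 25·5 + 0 → 5
gcd(5, 195): 195 = 39·5 + 0 → 5
gcd(5, 20): 20 = 4·5 + 0 → 5

5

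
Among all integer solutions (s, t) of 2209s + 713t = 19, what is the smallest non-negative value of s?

479

Euclid: 2209 = 3·713 + 70; 713 = 10·70 + 13; 70 = 5·13 + 5; 13 = 2·5 + 3; 5 = 1·3 + 2; 3 = 1·2 + 1; 2 = 2·1 + 0 → gcd = 1; 19 = 1·19.
Back-substitution yields 2209·(-275) + 713·(852) = 1, so one solution is s = -275·19 = -5225, t = 852·19 = 16188.
Solutions in s differ by 713/1 = 713; the one in [0, 713) is -5225 mod 713 = 479.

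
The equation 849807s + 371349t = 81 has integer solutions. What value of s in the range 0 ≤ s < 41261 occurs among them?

5887

Euclid: 849807 = 2·371349 + 107109; 371349 = 3·107109 + 50022; 107109 = 2·50022 + 7065; 50022 = 7·7065 + 567; 7065 = 12·567 + 261; 567 = 2·261 + 45; 261 = 5·45 + 36; 45 = 1·36 + 9; 36 = 4·9 + 0 → gcd = 9; 81 = 9·9.
Back-substitution yields 849807·(-8515) + 371349·(19486) = 9, so one solution is s = -8515·9 = -76635, t = 19486·9 = 175374.
Solutions in s differ by 371349/9 = 41261; the one in [0, 41261) is -76635 mod 41261 = 5887.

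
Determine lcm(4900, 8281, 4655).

15733900

lcm(4900, 8281) = 4900·8281/gcd = 40576900/49 = 828100
lcm(828100, 4655) = 828100·4655/gcd = 3854805500/245 = 15733900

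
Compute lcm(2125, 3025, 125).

lcm(2125, 3025) = 2125·3025/gcd = 6428125/25 = 257125
lcm(257125, 125) = 257125·125/gcd = 32140625/125 = 257125

257125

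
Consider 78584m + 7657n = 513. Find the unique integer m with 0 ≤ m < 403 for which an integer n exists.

293

gcd(78584, 7657) = 19 (Euclid: 78584 = 10·7657 + 2014; 7657 = 3·2014 + 1615; 2014 = 1·1615 + 399; 1615 = 4·399 + 19; 399 = 21·19 + 0), and 19 | 513.
Extended Euclid: 78584·(-19) + 7657·(195) = 19. Scale by 27: m₀ = -513.
General solution m = m₀ + 403t; reducing mod 403 gives m = 293 (and n = -3007).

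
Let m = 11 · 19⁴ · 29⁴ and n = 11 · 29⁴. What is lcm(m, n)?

max exponent per prime: 11 · 19⁴ · 29⁴ = 1013909239211

1013909239211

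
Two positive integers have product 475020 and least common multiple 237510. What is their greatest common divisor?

From gcd × lcm = pq: gcd = 475020 / 237510 = 2.

2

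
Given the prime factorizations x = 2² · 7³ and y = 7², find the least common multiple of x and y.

max exponent per prime: 2² · 7³ = 1372

1372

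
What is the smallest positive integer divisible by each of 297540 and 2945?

297540 = 2² · 3³ · 5 · 19 · 29; 2945 = 5 · 19 · 31
max exponents: 2² · 3³ · 5 · 19 · 29 · 31 = 9223740

9223740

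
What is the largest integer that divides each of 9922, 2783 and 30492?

121

9922 = 2 · 11² · 41; 2783 = 11² · 23; 30492 = 2² · 3² · 7 · 11²
gcd takes min exponent of each prime: 11² = 121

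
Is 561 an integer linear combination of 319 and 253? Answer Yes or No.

Yes

By Bézout, 319m + 253n = 561 has integer solutions iff gcd(319, 253) | 561.
Euclid: 319 = 1·253 + 66; 253 = 3·66 + 55; 66 = 1·55 + 11; 55 = 5·11 + 0. gcd = 11; 561 mod 11 = 0. Yes.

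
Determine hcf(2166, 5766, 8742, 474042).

gcd(2166, 5766): 5766 = 2·2166 + 1434; 2166 = 1·1434 + 732; 1434 = 1·732 + 702; 732 = 1·702 + 30; 702 = 23·30 + 12; 30 = 2·12 + 6; 12 = 2·6 + 0 → 6
gcd(6, 8742): 8742 = 1457·6 + 0 → 6
gcd(6, 474042): 474042 = 79007·6 + 0 → 6

6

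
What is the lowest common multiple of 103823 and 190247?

gcd first: 190247 = 1·103823 + 86424; 103823 = 1·86424 + 17399; 86424 = 4·17399 + 16828; 17399 = 1·16828 + 571; 16828 = 29·571 + 269; 571 = 2·269 + 33; 269 = 8·33 + 5; 33 = 6·5 + 3; 5 = 1·3 + 2; 3 = 1·2 + 1; 2 = 2·1 + 0 → gcd = 1
lcm = 103823·190247/gcd = 19752014281/1 = 19752014281

19752014281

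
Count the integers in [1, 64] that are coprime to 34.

30

Prime factors of 34: 2, 17. Count integers ≤ 64 divisible by none of them.
By inclusion–exclusion: 64 − ⌊64/2⌋ − ⌊64/17⌋ + ⌊64/34⌋ = 30.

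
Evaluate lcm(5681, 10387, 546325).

5681 = 13 · 19 · 23; 10387 = 13 · 17 · 47; 546325 = 5² · 13 · 41²
lcm takes max exponent of each prime: 5² · 13 · 17 · 19 · 23 · 41² · 47 = 190756475975

190756475975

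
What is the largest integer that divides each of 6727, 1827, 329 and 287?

gcd(6727, 1827): 6727 = 3·1827 + 1246; 1827 = 1·1246 + 581; 1246 = 2·581 + 84; 581 = 6·84 + 77; 84 = 1·77 + 7; 77 = 11·7 + 0 → 7
gcd(7, 329): 329 = 47·7 + 0 → 7
gcd(7, 287): 287 = 41·7 + 0 → 7

7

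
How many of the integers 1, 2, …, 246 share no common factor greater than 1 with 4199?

203

4199 = 13·17·19. Inclusion–exclusion on these primes:
246 − ⌊246/13⌋ − ⌊246/17⌋ − ⌊246/19⌋ + ⌊246/221⌋ + ⌊246/247⌋ + ⌊246/323⌋ − ⌊246/4199⌋ = 203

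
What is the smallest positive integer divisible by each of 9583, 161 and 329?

9583 = 7 · 37²; 161 = 7 · 23; 329 = 7 · 47
lcm takes max exponent of each prime: 7 · 23 · 37² · 47 = 10359223

10359223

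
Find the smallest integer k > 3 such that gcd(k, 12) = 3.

12 = 3·4. Any k with gcd(k, 12) = 3 is a multiple of 3, say 3s, with s coprime to 4.
Need s > 3/3, so s ≥ 2. First s ≥ 2 with gcd(s, 4) = 1 is s = 3. Thus k = 3·3 = 9.

9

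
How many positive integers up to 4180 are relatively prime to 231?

2171

Prime factors of 231: 3, 7, 11. Count integers ≤ 4180 divisible by none of them.
By inclusion–exclusion: 4180 − ⌊4180/3⌋ − ⌊4180/7⌋ − ⌊4180/11⌋ + ⌊4180/21⌋ + ⌊4180/33⌋ + ⌊4180/77⌋ − ⌊4180/231⌋ = 2171.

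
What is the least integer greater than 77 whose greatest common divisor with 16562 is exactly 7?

105

Multiples of 7 above 77: 7·12, 7·13, … . Need the cofactor coprime to 16562/7 = 2366.
Checking s = 12, 13, … the first with gcd(s, 2366) = 1 is s = 15, giving 105.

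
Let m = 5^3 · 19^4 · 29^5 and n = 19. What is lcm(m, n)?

max exponent per prime: 5^3 · 19^4 · 29^5 = 334129181103625

334129181103625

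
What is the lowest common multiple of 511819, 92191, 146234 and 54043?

504653534

511819 = 7 · 11 · 17² · 23; 92191 = 11 · 17² · 29; 146234 = 2 · 11 · 17² · 23; 54043 = 11 · 17³
lcm takes max exponent of each prime: 2 · 7 · 11 · 17³ · 23 · 29 = 504653534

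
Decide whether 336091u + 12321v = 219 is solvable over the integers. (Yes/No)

By Bézout, 336091u + 12321v = 219 has integer solutions iff gcd(336091, 12321) | 219.
Euclid: 336091 = 27·12321 + 3424; 12321 = 3·3424 + 2049; 3424 = 1·2049 + 1375; 2049 = 1·1375 + 674; 1375 = 2·674 + 27; 674 = 24·27 + 26; 27 = 1·26 + 1; 26 = 26·1 + 0. gcd = 1; 219 mod 1 = 0. Yes.

Yes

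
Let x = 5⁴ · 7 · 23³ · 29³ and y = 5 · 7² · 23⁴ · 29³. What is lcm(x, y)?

max exponent per prime: 5⁴ · 7² · 23⁴ · 29³ = 209016915813125

209016915813125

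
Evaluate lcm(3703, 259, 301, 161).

lcm(3703, 259) = 3703·259/gcd = 959077/7 = 137011
lcm(137011, 301) = 137011·301/gcd = 41240311/7 = 5891473
lcm(5891473, 161) = 5891473·161/gcd = 948527153/161 = 5891473

5891473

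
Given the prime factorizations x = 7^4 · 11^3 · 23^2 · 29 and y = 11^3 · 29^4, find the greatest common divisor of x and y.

min exponent per shared prime: 11^3 · 29 = 38599

38599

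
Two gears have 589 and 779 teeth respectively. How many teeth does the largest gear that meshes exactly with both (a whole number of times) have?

Euclid: 779 = 1·589 + 190; 589 = 3·190 + 19; 190 = 10·19 + 0. Last nonzero remainder: 19.

19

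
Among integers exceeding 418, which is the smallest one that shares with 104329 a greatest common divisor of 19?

437

gcd(m, 104329) = 19 forces 19 | m; write m = 19s. Then gcd(19s, 19·5491) = 19·gcd(s, 5491), so need gcd(s, 5491) = 1.
19s > 418 gives s ≥ 23. The least s ≥ 23 coprime to 5491 is 23, so m = 19·23 = 437.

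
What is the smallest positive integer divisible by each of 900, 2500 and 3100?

697500

900 = 2² · 3² · 5²; 2500 = 2² · 5⁴; 3100 = 2² · 5² · 31
lcm takes max exponent of each prime: 2² · 3² · 5⁴ · 31 = 697500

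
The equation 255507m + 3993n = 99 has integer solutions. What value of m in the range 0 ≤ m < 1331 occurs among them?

264

Euclid: 255507 = 63·3993 + 3948; 3993 = 1·3948 + 45; 3948 = 87·45 + 33; 45 = 1·33 + 12; 33 = 2·12 + 9; 12 = 1·9 + 3; 9 = 3·3 + 0 → gcd = 3; 99 = 3·33.
Back-substitution yields 255507·(-355) + 3993·(22716) = 3, so one solution is m = -355·33 = -11715, n = 22716·33 = 749628.
Solutions in m differ by 3993/3 = 1331; the one in [0, 1331) is -11715 mod 1331 = 264.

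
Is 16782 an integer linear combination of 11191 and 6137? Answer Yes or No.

gcd(11191, 6137): 11191 = 1·6137 + 5054; 6137 = 1·5054 + 1083; 5054 = 4·1083 + 722; 1083 = 1·722 + 361; 722 = 2·361 + 0 → 361
361 does not divide 16782, so a solution does not exist.

No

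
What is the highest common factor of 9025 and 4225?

9025 = 5² · 19²
4225 = 5² · 13²
Common: 5² = 25

25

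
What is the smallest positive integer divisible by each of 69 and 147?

gcd first: 147 = 2·69 + 9; 69 = 7·9 + 6; 9 = 1·6 + 3; 6 = 2·3 + 0 → gcd = 3
lcm = 69·147/gcd = 10143/3 = 3381

3381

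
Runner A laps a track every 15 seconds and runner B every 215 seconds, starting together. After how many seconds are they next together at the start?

645

gcd first: 215 = 14·15 + 5; 15 = 3·5 + 0 → gcd = 5
lcm = 15·215/gcd = 3225/5 = 645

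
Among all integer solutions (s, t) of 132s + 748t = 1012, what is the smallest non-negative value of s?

gcd(132, 748) = 44 (Euclid: 748 = 5·132 + 88; 132 = 1·88 + 44; 88 = 2·44 + 0), and 44 | 1012.
Extended Euclid: 132·(6) + 748·(-1) = 44. Scale by 23: s₀ = 138.
General solution s = s₀ + 17k; reducing mod 17 gives s = 2 (and t = 1).

2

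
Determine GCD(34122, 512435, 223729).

gcd(34122, 512435): 512435 = 15·34122 + 605; 34122 = 56·605 + 242; 605 = 2·242 + 121; 242 = 2·121 + 0 → 121
gcd(121, 223729): 223729 = 1849·121 + 0 → 121

121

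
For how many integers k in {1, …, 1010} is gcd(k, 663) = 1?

Prime factors of 663: 3, 13, 17. Count integers ≤ 1010 divisible by none of them.
By inclusion–exclusion: 1010 − ⌊1010/3⌋ − ⌊1010/13⌋ − ⌊1010/17⌋ + ⌊1010/39⌋ + ⌊1010/51⌋ + ⌊1010/221⌋ − ⌊1010/663⌋ = 585.

585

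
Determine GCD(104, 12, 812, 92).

4

gcd(104, 12): 104 = 8·12 + 8; 12 = 1·8 + 4; 8 = 2·4 + 0 → 4
gcd(4, 812): 812 = 203·4 + 0 → 4
gcd(4, 92): 92 = 23·4 + 0 → 4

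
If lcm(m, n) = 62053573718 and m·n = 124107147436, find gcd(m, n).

2

From gcd × lcm = mn: gcd = 124107147436 / 62053573718 = 2.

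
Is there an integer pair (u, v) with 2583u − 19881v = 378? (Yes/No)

Yes

gcd(2583, 19881): 19881 = 7·2583 + 1800; 2583 = 1·1800 + 783; 1800 = 2·783 + 234; 783 = 3·234 + 81; 234 = 2·81 + 72; 81 = 1·72 + 9; 72 = 8·9 + 0 → 9
9 divides 378, so a solution exists.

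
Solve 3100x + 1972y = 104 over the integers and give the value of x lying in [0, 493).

91

gcd(3100, 1972) = 4 (Euclid: 3100 = 1·1972 + 1128; 1972 = 1·1128 + 844; 1128 = 1·844 + 284; 844 = 2·284 + 276; 284 = 1·276 + 8; 276 = 34·8 + 4; 8 = 2·4 + 0), and 4 | 104.
Extended Euclid: 3100·(-243) + 1972·(382) = 4. Scale by 26: x₀ = -6318.
General solution x = x₀ + 493t; reducing mod 493 gives x = 91 (and y = -143).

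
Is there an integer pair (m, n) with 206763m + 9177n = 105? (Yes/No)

Yes

By Bézout, 206763m + 9177n = 105 has integer solutions iff gcd(206763, 9177) | 105.
Euclid: 206763 = 22·9177 + 4869; 9177 = 1·4869 + 4308; 4869 = 1·4308 + 561; 4308 = 7·561 + 381; 561 = 1·381 + 180; 381 = 2·180 + 21; 180 = 8·21 + 12; 21 = 1·12 + 9; 12 = 1·9 + 3; 9 = 3·3 + 0. gcd = 3; 105 mod 3 = 0. Yes.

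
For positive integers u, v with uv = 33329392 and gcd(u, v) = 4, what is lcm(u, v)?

gcd·lcm = product, so lcm = 33329392/4 = 8332348.

8332348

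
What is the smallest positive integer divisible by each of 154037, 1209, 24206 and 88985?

lcm(154037, 1209) = 154037·1209/gcd = 186230733/13 = 14325441
lcm(14325441, 24206) = 14325441·24206/gcd = 346761624846/13 = 26673971142
lcm(26673971142, 88985) = 26673971142·88985/gcd = 2373583322070870/13 = 182583332466990

182583332466990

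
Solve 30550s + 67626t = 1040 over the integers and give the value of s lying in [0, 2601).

1295

gcd(30550, 67626) = 26 (Euclid: 67626 = 2·30550 + 6526; 30550 = 4·6526 + 4446; 6526 = 1·4446 + 2080; 4446 = 2·2080 + 286; 2080 = 7·286 + 78; 286 = 3·78 + 52; 78 = 1·52 + 26; 52 = 2·26 + 0), and 26 | 1040.
Extended Euclid: 30550·(-943) + 67626·(426) = 26. Scale by 40: s₀ = -37720.
General solution s = s₀ + 2601k; reducing mod 2601 gives s = 1295 (and t = -585).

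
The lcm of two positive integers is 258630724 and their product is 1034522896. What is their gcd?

From gcd × lcm = mn: gcd = 1034522896 / 258630724 = 4.

4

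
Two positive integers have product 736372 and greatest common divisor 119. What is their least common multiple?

gcd·lcm = product, so lcm = 736372/119 = 6188.

6188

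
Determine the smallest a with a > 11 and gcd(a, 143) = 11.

gcd(a, 143) = 11 forces 11 | a; write a = 11s. Then gcd(11s, 11·13) = 11·gcd(s, 13), so need gcd(s, 13) = 1.
11s > 11 gives s ≥ 2. The least s ≥ 2 coprime to 13 is 2, so a = 11·2 = 22.

22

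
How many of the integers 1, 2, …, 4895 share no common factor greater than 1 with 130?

1808

130 = 2·5·13. Inclusion–exclusion on these primes:
4895 − ⌊4895/2⌋ − ⌊4895/5⌋ − ⌊4895/13⌋ + ⌊4895/10⌋ + ⌊4895/26⌋ + ⌊4895/65⌋ − ⌊4895/130⌋ = 1808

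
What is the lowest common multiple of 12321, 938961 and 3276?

12321 = 3² · 37²; 938961 = 3² · 17² · 19²; 3276 = 2² · 3² · 7 · 13
lcm takes max exponent of each prime: 2² · 3² · 7 · 13 · 17² · 19² · 37² = 467899289676

467899289676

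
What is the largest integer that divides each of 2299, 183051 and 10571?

11

2299 = 11² · 19; 183051 = 3² · 11 · 43²; 10571 = 11 · 31²
gcd takes min exponent of each prime: 11 = 11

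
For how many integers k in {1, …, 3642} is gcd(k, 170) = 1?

1371

Prime factors of 170: 2, 5, 17. Count integers ≤ 3642 divisible by none of them.
By inclusion–exclusion: 3642 − ⌊3642/2⌋ − ⌊3642/5⌋ − ⌊3642/17⌋ + ⌊3642/10⌋ + ⌊3642/34⌋ + ⌊3642/85⌋ − ⌊3642/170⌋ = 1371.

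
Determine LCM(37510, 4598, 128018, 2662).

4147143110

37510 = 2 · 5 · 11² · 31; 4598 = 2 · 11² · 19; 128018 = 2 · 11² · 23²; 2662 = 2 · 11³
lcm takes max exponent of each prime: 2 · 5 · 11³ · 19 · 23² · 31 = 4147143110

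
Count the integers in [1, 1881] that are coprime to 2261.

Prime factors of 2261: 7, 17, 19. Count integers ≤ 1881 divisible by none of them.
By inclusion–exclusion: 1881 − ⌊1881/7⌋ − ⌊1881/17⌋ − ⌊1881/19⌋ + ⌊1881/119⌋ + ⌊1881/133⌋ + ⌊1881/323⌋ − ⌊1881/2261⌋ = 1438.

1438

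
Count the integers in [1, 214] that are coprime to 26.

99

Prime factors of 26: 2, 13. Count integers ≤ 214 divisible by none of them.
By inclusion–exclusion: 214 − ⌊214/2⌋ − ⌊214/13⌋ + ⌊214/26⌋ = 99.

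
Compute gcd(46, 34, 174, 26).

2

gcd(46, 34): 46 = 1·34 + 12; 34 = 2·12 + 10; 12 = 1·10 + 2; 10 = 5·2 + 0 → 2
gcd(2, 174): 174 = 87·2 + 0 → 2
gcd(2, 26): 26 = 13·2 + 0 → 2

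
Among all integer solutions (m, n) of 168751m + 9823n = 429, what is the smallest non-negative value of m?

Euclid: 168751 = 17·9823 + 1760; 9823 = 5·1760 + 1023; 1760 = 1·1023 + 737; 1023 = 1·737 + 286; 737 = 2·286 + 165; 286 = 1·165 + 121; 165 = 1·121 + 44; 121 = 2·44 + 33; 44 = 1·33 + 11; 33 = 3·11 + 0 → gcd = 11; 429 = 11·39.
Back-substitution yields 168751·(240) + 9823·(-4123) = 11, so one solution is m = 240·39 = 9360, n = -4123·39 = -160797.
Solutions in m differ by 9823/11 = 893; the one in [0, 893) is 9360 mod 893 = 430.

430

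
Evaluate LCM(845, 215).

gcd first: 845 = 3·215 + 200; 215 = 1·200 + 15; 200 = 13·15 + 5; 15 = 3·5 + 0 → gcd = 5
lcm = 845·215/gcd = 181675/5 = 36335

36335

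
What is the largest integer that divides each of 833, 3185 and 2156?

gcd(833, 3185): 3185 = 3·833 + 686; 833 = 1·686 + 147; 686 = 4·147 + 98; 147 = 1·98 + 49; 98 = 2·49 + 0 → 49
gcd(49, 2156): 2156 = 44·49 + 0 → 49

49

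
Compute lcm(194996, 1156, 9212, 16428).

533018381520324

lcm(194996, 1156) = 194996·1156/gcd = 225415376/4 = 56353844
lcm(56353844, 9212) = 56353844·9212/gcd = 519131610928/4 = 129782902732
lcm(129782902732, 16428) = 129782902732·16428/gcd = 2132073526081296/4 = 533018381520324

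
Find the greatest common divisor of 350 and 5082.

350 = 2 · 5² · 7
5082 = 2 · 3 · 7 · 11²
Common: 2 · 7 = 14

14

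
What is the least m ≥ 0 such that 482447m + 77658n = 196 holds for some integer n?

gcd(482447, 77658) = 7 (Euclid: 482447 = 6·77658 + 16499; 77658 = 4·16499 + 11662; 16499 = 1·11662 + 4837; 11662 = 2·4837 + 1988; 4837 = 2·1988 + 861; 1988 = 2·861 + 266; 861 = 3·266 + 63; 266 = 4·63 + 14; 63 = 4·14 + 7; 14 = 2·7 + 0), and 7 | 196.
Extended Euclid: 482447·(4961) + 77658·(-30820) = 7. Scale by 28: m₀ = 138908.
General solution m = m₀ + 11094t; reducing mod 11094 gives m = 5780 (and n = -35908).

5780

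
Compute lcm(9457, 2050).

19386850

9457 = 7² · 193; 2050 = 2 · 5² · 41
max exponents: 2 · 5² · 7² · 41 · 193 = 19386850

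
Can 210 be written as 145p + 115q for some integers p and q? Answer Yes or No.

Yes

gcd(145, 115): 145 = 1·115 + 30; 115 = 3·30 + 25; 30 = 1·25 + 5; 25 = 5·5 + 0 → 5
5 divides 210, so a solution exists.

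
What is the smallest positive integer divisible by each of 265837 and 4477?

gcd first: 265837 = 59·4477 + 1694; 4477 = 2·1694 + 1089; 1694 = 1·1089 + 605; 1089 = 1·605 + 484; 605 = 1·484 + 121; 484 = 4·121 + 0 → gcd = 121
lcm = 265837·4477/gcd = 1190152249/121 = 9835969

9835969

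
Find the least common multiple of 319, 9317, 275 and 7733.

319 = 11 · 29; 9317 = 7 · 11³; 275 = 5² · 11; 7733 = 11 · 19 · 37
lcm takes max exponent of each prime: 5² · 7 · 11³ · 19 · 29 · 37 = 4748641975

4748641975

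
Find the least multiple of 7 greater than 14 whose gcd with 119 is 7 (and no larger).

Multiples of 7 above 14: 7·3, 7·4, … . Need the cofactor coprime to 119/7 = 17.
Checking s = 3, 4, … the first with gcd(s, 17) = 1 is s = 3, giving 21.

21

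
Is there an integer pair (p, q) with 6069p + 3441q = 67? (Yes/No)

No

By Bézout, 6069p + 3441q = 67 has integer solutions iff gcd(6069, 3441) | 67.
Euclid: 6069 = 1·3441 + 2628; 3441 = 1·2628 + 813; 2628 = 3·813 + 189; 813 = 4·189 + 57; 189 = 3·57 + 18; 57 = 3·18 + 3; 18 = 6·3 + 0. gcd = 3; 67 mod 3 = 1. No.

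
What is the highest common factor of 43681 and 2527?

Euclid: 43681 = 17·2527 + 722; 2527 = 3·722 + 361; 722 = 2·361 + 0. Last nonzero remainder: 361.

361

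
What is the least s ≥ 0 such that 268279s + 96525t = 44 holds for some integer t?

5711

gcd(268279, 96525) = 11 (Euclid: 268279 = 2·96525 + 75229; 96525 = 1·75229 + 21296; 75229 = 3·21296 + 11341; 21296 = 1·11341 + 9955; 11341 = 1·9955 + 1386; 9955 = 7·1386 + 253; 1386 = 5·253 + 121; 253 = 2·121 + 11; 121 = 11·11 + 0), and 11 | 44.
Extended Euclid: 268279·(-766) + 96525·(2129) = 11. Scale by 4: s₀ = -3064.
General solution s = s₀ + 8775k; reducing mod 8775 gives s = 5711 (and t = -15873).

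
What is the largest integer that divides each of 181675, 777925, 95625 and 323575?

gcd(181675, 777925): 777925 = 4·181675 + 51225; 181675 = 3·51225 + 28000; 51225 = 1·28000 + 23225; 28000 = 1·23225 + 4775; 23225 = 4·4775 + 4125; 4775 = 1·4125 + 650; 4125 = 6·650 + 225; 650 = 2·225 + 200; 225 = 1·200 + 25; 200 = 8·25 + 0 → 25
gcd(25, 95625): 95625 = 3825·25 + 0 → 25
gcd(25, 323575): 323575 = 12943·25 + 0 → 25

25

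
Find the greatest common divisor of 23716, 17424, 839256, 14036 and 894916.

484

gcd(23716, 17424): 23716 = 1·17424 + 6292; 17424 = 2·6292 + 4840; 6292 = 1·4840 + 1452; 4840 = 3·1452 + 484; 1452 = 3·484 + 0 → 484
gcd(484, 839256): 839256 = 1734·484 + 0 → 484
gcd(484, 14036): 14036 = 29·484 + 0 → 484
gcd(484, 894916): 894916 = 1849·484 + 0 → 484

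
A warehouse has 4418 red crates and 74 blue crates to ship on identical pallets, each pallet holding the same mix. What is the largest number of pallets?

2

4418 = 2 · 47²
74 = 2 · 37
Common: 2 = 2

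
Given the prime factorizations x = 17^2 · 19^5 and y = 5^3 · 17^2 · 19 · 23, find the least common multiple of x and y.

max exponent per prime: 5^3 · 17^2 · 19^5 · 23 = 2057328756625

2057328756625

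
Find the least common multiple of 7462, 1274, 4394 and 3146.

7462 = 2 · 7 · 13 · 41; 1274 = 2 · 7² · 13; 4394 = 2 · 13³; 3146 = 2 · 11² · 13
lcm takes max exponent of each prime: 2 · 7² · 11² · 13³ · 41 = 1068133066

1068133066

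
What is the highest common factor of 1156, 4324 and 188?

1156 = 2² · 17²; 4324 = 2² · 23 · 47; 188 = 2² · 47
gcd takes min exponent of each prime: 2² = 4

4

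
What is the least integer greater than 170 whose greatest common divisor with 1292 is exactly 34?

Multiples of 34 above 170: 34·6, 34·7, … . Need the cofactor coprime to 1292/34 = 38.
Checking s = 6, 7, … the first with gcd(s, 38) = 1 is s = 7, giving 238.

238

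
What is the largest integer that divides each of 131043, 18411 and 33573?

131043 = 3 · 11² · 19²; 18411 = 3 · 17 · 19²; 33573 = 3 · 19² · 31
gcd takes min exponent of each prime: 3 · 19² = 1083

1083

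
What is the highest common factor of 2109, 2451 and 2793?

gcd(2109, 2451): 2451 = 1·2109 + 342; 2109 = 6·342 + 57; 342 = 6·57 + 0 → 57
gcd(57, 2793): 2793 = 49·57 + 0 → 57

57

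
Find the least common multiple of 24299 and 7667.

24299 = 11 · 47²; 7667 = 11 · 17 · 41
max exponents: 11 · 17 · 41 · 47² = 16936403

16936403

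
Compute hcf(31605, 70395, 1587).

3

gcd(31605, 70395): 70395 = 2·31605 + 7185; 31605 = 4·7185 + 2865; 7185 = 2·2865 + 1455; 2865 = 1·1455 + 1410; 1455 = 1·1410 + 45; 1410 = 31·45 + 15; 45 = 3·15 + 0 → 15
gcd(15, 1587): 1587 = 105·15 + 12; 15 = 1·12 + 3; 12 = 4·3 + 0 → 3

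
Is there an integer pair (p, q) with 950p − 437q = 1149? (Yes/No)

By Bézout, 950p − 437q = 1149 has integer solutions iff gcd(950, 437) | 1149.
Euclid: 950 = 2·437 + 76; 437 = 5·76 + 57; 76 = 1·57 + 19; 57 = 3·19 + 0. gcd = 19; 1149 mod 19 = 9. No.

No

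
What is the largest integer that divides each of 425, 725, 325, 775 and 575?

gcd(425, 725): 725 = 1·425 + 300; 425 = 1·300 + 125; 300 = 2·125 + 50; 125 = 2·50 + 25; 50 = 2·25 + 0 → 25
gcd(25, 325): 325 = 13·25 + 0 → 25
gcd(25, 775): 775 = 31·25 + 0 → 25
gcd(25, 575): 575 = 23·25 + 0 → 25

25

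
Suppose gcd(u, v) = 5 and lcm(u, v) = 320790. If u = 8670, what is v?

185

u·v = gcd·lcm = 5·320790 = 1603950, so v = 1603950/8670 = 185.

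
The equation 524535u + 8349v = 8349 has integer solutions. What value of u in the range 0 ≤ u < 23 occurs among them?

Euclid: 524535 = 62·8349 + 6897; 8349 = 1·6897 + 1452; 6897 = 4·1452 + 1089; 1452 = 1·1089 + 363; 1089 = 3·363 + 0 → gcd = 363; 8349 = 363·23.
Back-substitution yields 524535·(-6) + 8349·(377) = 363, so one solution is u = -6·23 = -138, v = 377·23 = 8671.
Solutions in u differ by 8349/363 = 23; the one in [0, 23) is -138 mod 23 = 0.

0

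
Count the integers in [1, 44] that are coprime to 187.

38

187 = 11·17. Inclusion–exclusion on these primes:
44 − ⌊44/11⌋ − ⌊44/17⌋ + ⌊44/187⌋ = 38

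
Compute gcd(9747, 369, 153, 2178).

9747 = 3³ · 19²; 369 = 3² · 41; 153 = 3² · 17; 2178 = 2 · 3² · 11²
gcd takes min exponent of each prime: 3² = 9

9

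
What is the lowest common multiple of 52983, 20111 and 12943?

281455073991

52983 = 3² · 7 · 29²; 20111 = 7 · 13² · 17; 12943 = 7 · 43²
lcm takes max exponent of each prime: 3² · 7 · 13² · 17 · 29² · 43² = 281455073991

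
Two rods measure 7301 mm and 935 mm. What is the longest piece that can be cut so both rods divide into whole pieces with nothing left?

1

7301 = 7² · 149
935 = 5 · 11 · 17
Common: 1 = 1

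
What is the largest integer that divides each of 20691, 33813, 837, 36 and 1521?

gcd(20691, 33813): 33813 = 1·20691 + 13122; 20691 = 1·13122 + 7569; 13122 = 1·7569 + 5553; 7569 = 1·5553 + 2016; 5553 = 2·2016 + 1521; 2016 = 1·1521 + 495; 1521 = 3·495 + 36; 495 = 13·36 + 27; 36 = 1·27 + 9; 27 = 3·9 + 0 → 9
gcd(9, 837): 837 = 93·9 + 0 → 9
gcd(9, 36): 36 = 4·9 + 0 → 9
gcd(9, 1521): 1521 = 169·9 + 0 → 9

9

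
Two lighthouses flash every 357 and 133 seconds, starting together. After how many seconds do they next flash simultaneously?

6783

gcd first: 357 = 2·133 + 91; 133 = 1·91 + 42; 91 = 2·42 + 7; 42 = 6·7 + 0 → gcd = 7
lcm = 357·133/gcd = 47481/7 = 6783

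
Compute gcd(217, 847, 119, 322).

7

217 = 7 · 31; 847 = 7 · 11²; 119 = 7 · 17; 322 = 2 · 7 · 23
gcd takes min exponent of each prime: 7 = 7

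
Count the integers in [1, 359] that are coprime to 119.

290

Prime factors of 119: 7, 17. Count integers ≤ 359 divisible by none of them.
By inclusion–exclusion: 359 − ⌊359/7⌋ − ⌊359/17⌋ + ⌊359/119⌋ = 290.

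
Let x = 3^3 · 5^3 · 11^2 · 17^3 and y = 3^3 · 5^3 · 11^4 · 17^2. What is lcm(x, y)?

max exponent per prime: 3^3 · 5^3 · 11^4 · 17^3 = 242767911375

242767911375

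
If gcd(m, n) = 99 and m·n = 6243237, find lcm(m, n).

gcd·lcm = product, so lcm = 6243237/99 = 63063.

63063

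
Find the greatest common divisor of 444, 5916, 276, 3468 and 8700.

12

gcd(444, 5916): 5916 = 13·444 + 144; 444 = 3·144 + 12; 144 = 12·12 + 0 → 12
gcd(12, 276): 276 = 23·12 + 0 → 12
gcd(12, 3468): 3468 = 289·12 + 0 → 12
gcd(12, 8700): 8700 = 725·12 + 0 → 12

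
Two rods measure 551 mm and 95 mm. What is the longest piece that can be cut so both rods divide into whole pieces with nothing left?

19

551 = 19 · 29
95 = 5 · 19
Common: 19 = 19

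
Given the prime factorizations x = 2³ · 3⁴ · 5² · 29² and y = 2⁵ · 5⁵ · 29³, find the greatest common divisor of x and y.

min exponent per shared prime: 2³ · 5² · 29² = 168200

168200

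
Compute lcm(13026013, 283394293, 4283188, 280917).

lcm(13026013, 283394293) = 13026013·283394293/gcd = 3691497744743809/637 = 5795129897557
lcm(5795129897557, 4283188) = 5795129897557·4283188/gcd = 24821630835657371716/637 = 38966453431173268
lcm(38966453431173268, 280917) = 38966453431173268·280917/gcd = 10946339198524900926756/637 = 17184205963147411188

17184205963147411188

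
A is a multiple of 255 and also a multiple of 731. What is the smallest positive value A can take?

gcd first: 731 = 2·255 + 221; 255 = 1·221 + 34; 221 = 6·34 + 17; 34 = 2·17 + 0 → gcd = 17
lcm = 255·731/gcd = 186405/17 = 10965

10965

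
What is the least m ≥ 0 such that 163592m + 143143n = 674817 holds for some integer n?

Reduce mod 143143: 163592m ≡ 674817 (mod 143143). With g = gcd(163592, 143143) = 20449 dividing 674817, divide through: 8m ≡ 33 (mod 7).
Since gcd(8, 7) = 1, m ≡ 33·(8)⁻¹ ≡ 5 (mod 7). Smallest non-negative: 5.

5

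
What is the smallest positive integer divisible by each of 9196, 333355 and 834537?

484031460

9196 = 2² · 11² · 19; 333355 = 5 · 11² · 19 · 29; 834537 = 3 · 11⁴ · 19
lcm takes max exponent of each prime: 2² · 3 · 5 · 11⁴ · 19 · 29 = 484031460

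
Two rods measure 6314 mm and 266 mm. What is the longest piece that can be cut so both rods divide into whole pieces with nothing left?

14

Euclid: 6314 = 23·266 + 196; 266 = 1·196 + 70; 196 = 2·70 + 56; 70 = 1·56 + 14; 56 = 4·14 + 0. Last nonzero remainder: 14.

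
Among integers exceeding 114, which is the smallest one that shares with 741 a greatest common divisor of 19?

741 = 19·39. Any k with gcd(k, 741) = 19 is a multiple of 19, say 19s, with s coprime to 39.
Need s > 114/19, so s ≥ 7. First s ≥ 7 with gcd(s, 39) = 1 is s = 7. Thus k = 19·7 = 133.

133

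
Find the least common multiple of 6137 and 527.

6137 = 17 · 19²; 527 = 17 · 31
max exponents: 17 · 19² · 31 = 190247

190247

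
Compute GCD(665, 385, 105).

35

gcd(665, 385): 665 = 1·385 + 280; 385 = 1·280 + 105; 280 = 2·105 + 70; 105 = 1·70 + 35; 70 = 2·35 + 0 → 35
gcd(35, 105): 105 = 3·35 + 0 → 35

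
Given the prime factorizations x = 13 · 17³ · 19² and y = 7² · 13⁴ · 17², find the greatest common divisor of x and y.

3757

min exponent per shared prime: 13 · 17² = 3757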